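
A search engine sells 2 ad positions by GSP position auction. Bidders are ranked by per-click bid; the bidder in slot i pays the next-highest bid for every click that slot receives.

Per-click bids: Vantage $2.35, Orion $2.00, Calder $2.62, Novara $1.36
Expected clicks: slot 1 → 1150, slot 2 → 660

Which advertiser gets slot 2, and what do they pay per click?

Vantage; $2.00 per click

Sorting advertisers: $2.62 (Calder) > $2.35 (Vantage) > $2.00 (Orion) > …
Slot 2 goes to the second-ranked bidder, Vantage, who pays the next bid down: $2.00/click.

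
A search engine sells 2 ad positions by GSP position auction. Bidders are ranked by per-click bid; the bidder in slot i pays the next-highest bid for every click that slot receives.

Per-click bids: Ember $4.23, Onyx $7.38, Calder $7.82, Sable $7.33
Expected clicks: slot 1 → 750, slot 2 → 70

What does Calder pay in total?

Calder pays $5535.00

Per-click bids in order: $7.82 (Calder) > $7.38 (Onyx) > $7.33 (Sable) > …
Calder holds slot 1 → pays next bid $7.38 × 750 clicks = $5535.00.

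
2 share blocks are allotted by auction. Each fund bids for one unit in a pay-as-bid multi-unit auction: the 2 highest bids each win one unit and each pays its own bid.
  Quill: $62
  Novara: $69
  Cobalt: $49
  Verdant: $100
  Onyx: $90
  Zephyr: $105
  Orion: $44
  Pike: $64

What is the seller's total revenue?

Total revenue: $205

Bids ranked high→low: 105 (Zephyr), 100 (Verdant), 90 (Onyx), 69 (Novara), …
Top 2: Zephyr, Verdant.
Total revenue = 105 + 100 = $205.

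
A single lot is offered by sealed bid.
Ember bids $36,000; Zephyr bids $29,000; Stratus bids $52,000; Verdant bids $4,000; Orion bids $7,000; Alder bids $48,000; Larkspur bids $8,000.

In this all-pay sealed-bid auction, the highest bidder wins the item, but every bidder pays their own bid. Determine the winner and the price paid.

Rule: the highest bidder wins the item, but every bidder pays their own bid.
Sorting bids: 52,000 (Stratus) > 48,000 (Alder) > 36,000 (Ember) > 29,000 (Zephyr) > 8,000 (Larkspur) > 7,000 (Orion) > …
Stratus wins with the top bid; all bids are sunk regardless.

Stratus pays $52,000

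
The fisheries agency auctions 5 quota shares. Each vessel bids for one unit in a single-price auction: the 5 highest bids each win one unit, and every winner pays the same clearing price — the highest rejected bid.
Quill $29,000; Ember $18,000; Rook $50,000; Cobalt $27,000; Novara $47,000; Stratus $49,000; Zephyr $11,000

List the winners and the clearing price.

Rook, Stratus, Novara, Quill, Cobalt; each pays $18,000

Bids ranked high→low: 50,000 (Rook), 49,000 (Stratus), 47,000 (Novara), 29,000 (Quill), 27,000 (Cobalt), 18,000 (Ember), 11,000 (Zephyr)
The 5 highest are Rook, Stratus, Novara, Quill, Cobalt.
First losing bid is Ember's $18,000, which sets the uniform price.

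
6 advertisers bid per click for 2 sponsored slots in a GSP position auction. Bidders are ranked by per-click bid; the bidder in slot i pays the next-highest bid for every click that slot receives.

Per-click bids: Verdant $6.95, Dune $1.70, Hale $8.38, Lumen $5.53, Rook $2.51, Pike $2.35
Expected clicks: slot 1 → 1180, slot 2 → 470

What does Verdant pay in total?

Verdant pays $2599.10

Sorting advertisers: $8.38 (Hale) > $6.95 (Verdant) > $5.53 (Lumen) > …
Verdant holds slot 2 → pays next bid $5.53 × 470 clicks = $2599.10.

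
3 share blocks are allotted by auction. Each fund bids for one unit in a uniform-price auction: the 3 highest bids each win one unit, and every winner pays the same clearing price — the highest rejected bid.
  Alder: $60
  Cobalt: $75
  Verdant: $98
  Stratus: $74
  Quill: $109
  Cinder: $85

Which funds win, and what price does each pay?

Quill, Verdant, Cinder; each pays $75

Bids ranked high→low: 109 (Quill), 98 (Verdant), 85 (Cinder), 75 (Cobalt), 74 (Stratus), …
The 3 highest are Quill, Verdant, Cinder.
Clearing price = highest rejected bid = $75.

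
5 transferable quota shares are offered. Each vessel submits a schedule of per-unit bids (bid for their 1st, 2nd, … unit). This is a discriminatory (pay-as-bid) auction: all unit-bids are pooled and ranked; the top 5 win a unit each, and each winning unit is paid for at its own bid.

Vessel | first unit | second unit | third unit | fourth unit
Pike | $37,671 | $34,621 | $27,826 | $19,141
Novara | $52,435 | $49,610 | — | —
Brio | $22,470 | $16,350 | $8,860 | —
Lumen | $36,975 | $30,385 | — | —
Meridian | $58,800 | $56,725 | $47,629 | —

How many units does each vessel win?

All unit-bids, highest first — top 5: 58,800 (Meridian-1), 56,725 (Meridian-2), 52,435 (Novara-1), 49,610 (Novara-2), 47,629 (Meridian-3)
Next rejected bid: $37,671 (not a price — pay-as-bid).
Allocation: Meridian 3, Novara 2.

Meridian 3, Novara 2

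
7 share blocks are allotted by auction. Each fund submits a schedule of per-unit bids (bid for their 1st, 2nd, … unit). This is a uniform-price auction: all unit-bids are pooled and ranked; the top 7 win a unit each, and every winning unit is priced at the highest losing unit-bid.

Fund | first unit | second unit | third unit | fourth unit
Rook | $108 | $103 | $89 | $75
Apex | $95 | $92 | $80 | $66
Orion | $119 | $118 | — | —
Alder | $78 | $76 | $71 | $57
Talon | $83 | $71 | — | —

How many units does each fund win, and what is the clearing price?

Apex 2, Orion 2, Rook 3; clearing price $83

All unit-bids, highest first — top 7: 119 (Orion-1), 118 (Orion-2), 108 (Rook-1), 103 (Rook-2), 95 (Apex-1), 92 (Apex-2), 89 (Rook-3)
Highest rejected unit-bid = $83.
Allocation: Apex 2, Orion 2, Rook 3.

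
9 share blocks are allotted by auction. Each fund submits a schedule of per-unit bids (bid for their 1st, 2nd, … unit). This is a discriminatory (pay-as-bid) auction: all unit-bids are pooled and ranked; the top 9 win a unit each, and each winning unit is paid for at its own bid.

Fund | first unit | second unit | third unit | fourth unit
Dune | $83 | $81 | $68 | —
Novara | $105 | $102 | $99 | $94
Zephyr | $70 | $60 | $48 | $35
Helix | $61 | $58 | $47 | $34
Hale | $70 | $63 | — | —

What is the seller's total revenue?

Total revenue: $772

All unit-bids, highest first — top 9: 105 (Novara-1), 102 (Novara-2), 99 (Novara-3), 94 (Novara-4), 83 (Dune-1), 81 (Dune-2), 70 (Zephyr-1), 70 (Hale-1), 68 (Dune-3)
Next rejected bid: $63 (not a price — pay-as-bid).
Each winning unit pays its own bid.
Revenue = 105 + 102 + 99 + 94 + 83 + 81 + 70 + 70 + 68 = $772.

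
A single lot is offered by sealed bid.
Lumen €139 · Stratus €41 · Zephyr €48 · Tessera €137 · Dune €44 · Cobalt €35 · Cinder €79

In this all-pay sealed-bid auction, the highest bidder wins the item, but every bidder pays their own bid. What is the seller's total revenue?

Total revenue: €523

Rule: the highest bidder wins the item, but every bidder pays their own bid.
Bids ranked: 139 (Lumen) > 137 (Tessera) > 79 (Cinder) > 48 (Zephyr) > 44 (Dune) > 41 (Stratus) > …
Every bidder forfeits their bid regardless of winning.
Revenue = 139 + 41 + 48 + 137 + 44 + 35 + 79 = €523.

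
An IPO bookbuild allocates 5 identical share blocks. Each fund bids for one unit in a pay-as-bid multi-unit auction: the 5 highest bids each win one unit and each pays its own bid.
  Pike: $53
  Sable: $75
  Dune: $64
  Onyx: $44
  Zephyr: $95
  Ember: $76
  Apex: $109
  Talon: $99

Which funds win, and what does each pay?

Bids ranked high→low: 109 (Apex), 99 (Talon), 95 (Zephyr), 76 (Ember), 75 (Sable), 64 (Dune), 53 (Pike), …
The 5 highest are Apex, Talon, Zephyr, Ember, Sable.
Each winner pays its own bid: Apex $109, Talon $99, Zephyr $95, Ember $76, Sable $75.

Apex $109, Talon $99, Zephyr $95, Ember $76, Sable $75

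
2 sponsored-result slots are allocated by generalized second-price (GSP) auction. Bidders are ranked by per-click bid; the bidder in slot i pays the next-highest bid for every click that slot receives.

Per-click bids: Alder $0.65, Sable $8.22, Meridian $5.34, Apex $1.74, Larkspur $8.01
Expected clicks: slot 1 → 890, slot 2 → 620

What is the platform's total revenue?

Total revenue: $10439.70

Sorting advertisers: $8.22 (Sable) > $8.01 (Larkspur) > $5.34 (Meridian) > …
Slot 1: Sable pays $8.01 × 890 = $7128.90
Slot 2: Larkspur pays $5.34 × 620 = $3310.80
Total = $10439.70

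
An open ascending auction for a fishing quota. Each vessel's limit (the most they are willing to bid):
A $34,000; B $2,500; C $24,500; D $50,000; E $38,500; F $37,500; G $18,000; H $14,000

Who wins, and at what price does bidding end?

D wins at $38,500

Limits ranked: 50,000 (D) > 38,500 (E) > 37,500 (F) > 34,000 (A) > 24,500 (C) > 18,000 (G) > …
Once the price passes $38,500, only D is left; the hammer falls at E's limit of $38,500.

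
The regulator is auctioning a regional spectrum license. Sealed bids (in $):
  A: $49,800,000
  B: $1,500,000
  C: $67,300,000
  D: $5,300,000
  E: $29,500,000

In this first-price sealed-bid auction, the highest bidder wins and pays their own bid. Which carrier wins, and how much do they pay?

First-price sealed-bid auction: the highest bidder wins and pays their own bid.
Bids in order: 67,300,000 (C) > 49,800,000 (A) > 29,500,000 (E) > 5,300,000 (D) > 1,500,000 (B)
C is highest → pays own bid, $67,300,000.

C pays $67,300,000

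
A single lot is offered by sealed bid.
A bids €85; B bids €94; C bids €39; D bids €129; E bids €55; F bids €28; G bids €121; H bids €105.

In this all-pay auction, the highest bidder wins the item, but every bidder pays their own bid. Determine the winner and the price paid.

D pays €129

All-pay auction: the highest bidder wins the item, but every bidder pays their own bid.
Bids ranked: 129 (D) > 121 (G) > 105 (H) > 94 (B) > 85 (A) > 55 (E) > …
D wins with the top bid; all bids are sunk regardless.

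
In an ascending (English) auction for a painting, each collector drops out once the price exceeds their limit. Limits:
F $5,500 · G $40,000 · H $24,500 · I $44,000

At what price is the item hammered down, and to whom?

I wins at $40,000

Sorting limits: 44,000 (I) > 40,000 (G) > 24,500 (H) > 5,500 (F)
G is the last rival to drop out, at $40,000; I remains and wins at that price.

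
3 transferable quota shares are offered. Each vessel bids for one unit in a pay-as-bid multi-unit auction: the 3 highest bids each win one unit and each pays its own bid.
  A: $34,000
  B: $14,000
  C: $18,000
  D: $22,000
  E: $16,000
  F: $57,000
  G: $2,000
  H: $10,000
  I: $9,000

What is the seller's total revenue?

Ordering the bids: 57,000 (F), 34,000 (A), 22,000 (D), 18,000 (C), 16,000 (E), …
Winners (3 units): F, A, D.
Total revenue = 57,000 + 34,000 + 22,000 = $113,000.

Total revenue: $113,000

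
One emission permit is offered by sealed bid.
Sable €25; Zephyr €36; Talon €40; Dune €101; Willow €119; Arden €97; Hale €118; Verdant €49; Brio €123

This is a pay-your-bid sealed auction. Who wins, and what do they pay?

Brio pays €123

Rule: the highest bidder wins and pays their own bid.
Sorting bids: 123 (Brio) > 119 (Willow) > 118 (Hale) > 101 (Dune) > 97 (Arden) > 49 (Verdant) > …
Brio has the highest bid and pays exactly that: €123.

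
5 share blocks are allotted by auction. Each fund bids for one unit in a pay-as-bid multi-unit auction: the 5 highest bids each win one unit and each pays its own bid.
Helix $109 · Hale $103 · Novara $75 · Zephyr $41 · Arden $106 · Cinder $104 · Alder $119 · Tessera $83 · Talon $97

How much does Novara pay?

Novara pays $0

Sorting: 119 (Alder), 109 (Helix), 106 (Arden), 104 (Cinder), 103 (Hale), 97 (Talon), 83 (Tessera), …
Top 5: Alder, Helix, Arden, Cinder, Hale.
Novara does not win → $0.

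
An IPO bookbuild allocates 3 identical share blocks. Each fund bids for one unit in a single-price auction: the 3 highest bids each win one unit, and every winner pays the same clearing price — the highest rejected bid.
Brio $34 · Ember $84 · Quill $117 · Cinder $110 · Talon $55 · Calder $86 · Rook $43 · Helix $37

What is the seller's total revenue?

Total revenue: $252

Ordering the bids: 117 (Quill), 110 (Cinder), 86 (Calder), 84 (Ember), 55 (Talon), …
Winners (3 units): Quill, Cinder, Calder.
Highest unsuccessful bid: $84 → clearing price.
Total revenue = 3 × $84 = $252.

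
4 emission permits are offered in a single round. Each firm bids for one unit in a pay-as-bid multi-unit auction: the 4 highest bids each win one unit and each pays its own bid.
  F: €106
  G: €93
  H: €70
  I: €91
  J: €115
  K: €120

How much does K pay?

K pays €120

Ordering the bids: 120 (K), 115 (J), 106 (F), 93 (G), 91 (I), 70 (H)
The 4 highest are K, J, F, G.
K wins → own bid €120.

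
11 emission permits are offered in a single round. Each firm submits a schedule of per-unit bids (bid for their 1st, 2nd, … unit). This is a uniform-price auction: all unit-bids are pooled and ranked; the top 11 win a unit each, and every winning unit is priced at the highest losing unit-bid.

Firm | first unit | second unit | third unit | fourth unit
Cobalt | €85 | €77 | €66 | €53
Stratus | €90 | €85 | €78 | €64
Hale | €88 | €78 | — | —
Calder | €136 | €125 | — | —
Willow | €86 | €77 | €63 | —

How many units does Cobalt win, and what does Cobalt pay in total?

Merging the schedules and taking the best 11: 136 (Calder-1), 125 (Calder-2), 90 (Stratus-1), 88 (Hale-1), 86 (Willow-1), 85 (Cobalt-1), 85 (Stratus-2), 78 (Stratus-3), 78 (Hale-2), 77 (Cobalt-2), 77 (Willow-2)
The (k+1)-th unit-bid is €66.
Cobalt wins 2 unit(s) at €66 each.

Cobalt: 2 units, pays €132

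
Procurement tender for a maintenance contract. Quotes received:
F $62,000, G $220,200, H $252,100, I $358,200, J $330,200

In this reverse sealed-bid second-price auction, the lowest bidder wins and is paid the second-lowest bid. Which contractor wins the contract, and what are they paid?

Rule: the lowest bidder wins and is paid the second-lowest bid.
Bids ranked: 62,000 (F) < 220,200 (G) < 252,100 (H) < 330,200 (J) < 358,200 (I)
F wins with the lowest bid; price is set by the runner-up at $220,200.

F is paid $220,200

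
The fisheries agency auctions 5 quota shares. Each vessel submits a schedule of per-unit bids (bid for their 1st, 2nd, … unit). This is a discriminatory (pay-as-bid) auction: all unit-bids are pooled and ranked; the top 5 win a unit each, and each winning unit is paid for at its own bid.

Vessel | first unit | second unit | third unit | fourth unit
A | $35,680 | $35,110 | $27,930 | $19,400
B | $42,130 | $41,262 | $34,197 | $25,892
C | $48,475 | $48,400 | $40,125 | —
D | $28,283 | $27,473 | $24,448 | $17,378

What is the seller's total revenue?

Total revenue: $220,392

Merging the schedules and taking the best 5: 48,475 (C-1), 48,400 (C-2), 42,130 (B-1), 41,262 (B-2), 40,125 (C-3)
Next rejected bid: $35,680 (not a price — pay-as-bid).
Each winning unit pays its own bid.
Revenue = 48,475 + 48,400 + 42,130 + 41,262 + 40,125 = $220,392.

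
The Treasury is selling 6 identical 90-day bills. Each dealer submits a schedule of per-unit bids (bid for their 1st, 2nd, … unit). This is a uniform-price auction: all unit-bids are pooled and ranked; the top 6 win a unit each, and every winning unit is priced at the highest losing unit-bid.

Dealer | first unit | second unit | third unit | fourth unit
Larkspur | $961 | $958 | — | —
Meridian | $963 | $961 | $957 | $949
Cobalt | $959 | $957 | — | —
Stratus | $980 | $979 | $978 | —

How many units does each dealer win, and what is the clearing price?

Pooled unit-bids ranked (top 6): 980 (Stratus-1), 979 (Stratus-2), 978 (Stratus-3), 963 (Meridian-1), 961 (Larkspur-1), 961 (Meridian-2)
First bid not allocated: $959.
Allocation: Larkspur 1, Meridian 2, Stratus 3.

Larkspur 1, Meridian 2, Stratus 3; clearing price $959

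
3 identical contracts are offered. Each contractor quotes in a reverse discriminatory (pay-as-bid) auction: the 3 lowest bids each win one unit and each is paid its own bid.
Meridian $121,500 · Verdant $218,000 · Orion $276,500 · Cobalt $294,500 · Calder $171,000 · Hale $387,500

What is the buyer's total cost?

Total cost: $510,500

Sorting: 121,500 (Meridian), 171,000 (Calder), 218,000 (Verdant), 276,500 (Orion), 294,500 (Cobalt), …
Lowest 3: Meridian, Calder, Verdant.
Total cost = 121,500 + 171,000 + 218,000 = $510,500.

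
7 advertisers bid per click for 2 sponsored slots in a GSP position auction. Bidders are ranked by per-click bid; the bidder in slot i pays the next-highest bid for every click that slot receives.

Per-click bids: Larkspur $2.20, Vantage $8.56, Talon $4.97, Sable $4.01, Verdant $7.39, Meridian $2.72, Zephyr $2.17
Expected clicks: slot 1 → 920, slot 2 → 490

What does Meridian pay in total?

Ranked by bid: $8.56 (Vantage) > $7.39 (Verdant) > $4.97 (Talon) > …
Meridian ranks below slot 2 → no slot, pays nothing.

Meridian pays $0.00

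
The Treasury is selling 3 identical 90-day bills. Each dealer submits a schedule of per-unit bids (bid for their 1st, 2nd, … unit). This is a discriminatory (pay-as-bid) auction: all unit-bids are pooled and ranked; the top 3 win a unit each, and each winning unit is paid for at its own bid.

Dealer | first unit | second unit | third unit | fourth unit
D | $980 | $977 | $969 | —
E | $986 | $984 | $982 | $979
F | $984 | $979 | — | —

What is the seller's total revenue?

Total revenue: $2,954

All unit-bids, highest first — top 3: 986 (E-1), 984 (E-2), 984 (F-1)
Next rejected bid: $982 (not a price — pay-as-bid).
Each winning unit pays its own bid.
Revenue = 986 + 984 + 984 = $2,954.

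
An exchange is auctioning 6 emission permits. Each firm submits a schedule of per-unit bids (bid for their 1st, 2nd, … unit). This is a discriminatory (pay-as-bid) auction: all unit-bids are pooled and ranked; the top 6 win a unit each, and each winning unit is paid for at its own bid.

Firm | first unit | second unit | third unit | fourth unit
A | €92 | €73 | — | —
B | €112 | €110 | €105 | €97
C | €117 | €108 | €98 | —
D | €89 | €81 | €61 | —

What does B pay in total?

B pays €327

Pooled unit-bids ranked (top 6): 117 (C-1), 112 (B-1), 110 (B-2), 108 (C-2), 105 (B-3), 98 (C-3)
Next rejected bid: €97 (not a price — pay-as-bid).
B's winning unit-bids: 112 + 110 + 105 = €327.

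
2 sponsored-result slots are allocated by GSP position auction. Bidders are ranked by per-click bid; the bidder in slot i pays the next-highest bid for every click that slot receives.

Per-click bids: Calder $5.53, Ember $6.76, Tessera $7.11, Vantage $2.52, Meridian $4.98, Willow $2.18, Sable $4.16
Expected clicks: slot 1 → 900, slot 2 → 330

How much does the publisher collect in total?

Per-click bids in order: $7.11 (Tessera) > $6.76 (Ember) > $5.53 (Calder) > …
Slot 1: Tessera pays $6.76 × 900 = $6084.00
Slot 2: Ember pays $5.53 × 330 = $1824.90
Total = $7908.90

Total revenue: $7908.90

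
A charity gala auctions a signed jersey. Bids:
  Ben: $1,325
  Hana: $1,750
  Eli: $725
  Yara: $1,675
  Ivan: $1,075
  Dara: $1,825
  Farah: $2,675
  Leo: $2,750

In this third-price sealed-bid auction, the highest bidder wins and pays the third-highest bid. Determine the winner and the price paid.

Sorting bids: 2,750 (Leo) > 2,675 (Farah) > 1,825 (Dara) > 1,750 (Hana) > 1,675 (Yara) > 1,325 (Ben) > …
Leo is highest; pays the third-highest bid, $1,825.

Leo pays $1,825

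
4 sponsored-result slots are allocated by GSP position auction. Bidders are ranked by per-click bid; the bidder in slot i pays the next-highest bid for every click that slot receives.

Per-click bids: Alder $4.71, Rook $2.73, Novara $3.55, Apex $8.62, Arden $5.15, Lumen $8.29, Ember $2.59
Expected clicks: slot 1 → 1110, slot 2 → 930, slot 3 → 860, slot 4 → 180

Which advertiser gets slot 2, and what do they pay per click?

Ranked by bid: $8.62 (Apex) > $8.29 (Lumen) > $5.15 (Arden) > $4.71 (Alder) > $3.55 (Novara) > …
Slot 2 goes to the second-ranked bidder, Lumen, who pays the next bid down: $5.15/click.

Lumen; $5.15 per click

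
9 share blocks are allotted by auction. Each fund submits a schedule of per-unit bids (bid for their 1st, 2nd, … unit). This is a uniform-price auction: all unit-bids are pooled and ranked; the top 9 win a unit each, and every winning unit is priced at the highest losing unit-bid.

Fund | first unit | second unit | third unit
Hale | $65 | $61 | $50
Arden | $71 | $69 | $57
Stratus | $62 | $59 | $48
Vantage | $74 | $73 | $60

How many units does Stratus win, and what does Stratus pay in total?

All unit-bids, highest first — top 9: 74 (Vantage-1), 73 (Vantage-2), 71 (Arden-1), 69 (Arden-2), 65 (Hale-1), 62 (Stratus-1), 61 (Hale-2), 60 (Vantage-3), 59 (Stratus-2)
Highest rejected unit-bid = $57.
Stratus wins 2 unit(s) at $57 each.

Stratus: 2 units, pays $114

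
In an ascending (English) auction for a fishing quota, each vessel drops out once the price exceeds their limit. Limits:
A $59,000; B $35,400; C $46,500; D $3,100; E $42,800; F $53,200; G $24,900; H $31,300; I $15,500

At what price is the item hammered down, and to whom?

A wins at $53,200

Limits ranked: 59,000 (A) > 53,200 (F) > 46,500 (C) > 42,800 (E) > 35,400 (B) > 31,300 (H) > …
Bidding ends when F exits at $53,200; A takes it.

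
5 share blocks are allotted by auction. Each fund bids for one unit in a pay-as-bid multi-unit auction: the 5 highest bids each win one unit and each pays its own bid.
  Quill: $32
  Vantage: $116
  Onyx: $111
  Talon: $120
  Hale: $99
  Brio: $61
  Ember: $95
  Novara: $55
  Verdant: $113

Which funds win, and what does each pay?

Sorting: 120 (Talon), 116 (Vantage), 113 (Verdant), 111 (Onyx), 99 (Hale), 95 (Ember), 61 (Brio), …
The 5 highest are Talon, Vantage, Verdant, Onyx, Hale.
Each winner pays its own bid: Talon $120, Vantage $116, Verdant $113, Onyx $111, Hale $99.

Talon $120, Vantage $116, Verdant $113, Onyx $111, Hale $99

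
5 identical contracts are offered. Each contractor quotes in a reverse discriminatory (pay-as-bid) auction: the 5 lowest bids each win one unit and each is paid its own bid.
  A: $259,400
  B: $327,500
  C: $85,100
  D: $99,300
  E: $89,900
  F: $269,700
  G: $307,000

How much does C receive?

C is paid $85,100

Sorting: 85,100 (C), 89,900 (E), 99,300 (D), 259,400 (A), 269,700 (F), 307,000 (G), 327,500 (B)
Lowest 5: C, E, D, A, F.
C wins → own bid $85,100.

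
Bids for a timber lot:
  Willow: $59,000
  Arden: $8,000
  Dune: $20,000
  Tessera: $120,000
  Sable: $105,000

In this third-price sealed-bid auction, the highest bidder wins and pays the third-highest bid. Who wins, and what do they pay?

Tessera pays $59,000

Sorting bids: 120,000 (Tessera) > 105,000 (Sable) > 59,000 (Willow) > 20,000 (Dune) > 8,000 (Arden)
Tessera wins; payment is bid #3 in the ranking = $59,000.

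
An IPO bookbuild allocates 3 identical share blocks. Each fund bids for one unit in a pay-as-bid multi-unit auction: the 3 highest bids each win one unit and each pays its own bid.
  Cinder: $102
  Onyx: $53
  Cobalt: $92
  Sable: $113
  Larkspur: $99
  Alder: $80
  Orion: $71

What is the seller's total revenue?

Total revenue: $314

Bids ranked high→low: 113 (Sable), 102 (Cinder), 99 (Larkspur), 92 (Cobalt), 80 (Alder), …
Top 3: Sable, Cinder, Larkspur.
Total revenue = 113 + 102 + 99 = $314.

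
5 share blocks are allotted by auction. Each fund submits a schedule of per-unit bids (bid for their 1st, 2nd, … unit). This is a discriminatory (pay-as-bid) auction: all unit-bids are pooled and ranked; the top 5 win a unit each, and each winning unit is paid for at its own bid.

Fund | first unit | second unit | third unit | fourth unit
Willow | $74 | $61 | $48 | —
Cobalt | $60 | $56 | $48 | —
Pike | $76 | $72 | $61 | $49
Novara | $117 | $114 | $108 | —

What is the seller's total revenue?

Total revenue: $489

Merging the schedules and taking the best 5: 117 (Novara-1), 114 (Novara-2), 108 (Novara-3), 76 (Pike-1), 74 (Willow-1)
Next rejected bid: $72 (not a price — pay-as-bid).
Each winning unit pays its own bid.
Revenue = 117 + 114 + 108 + 76 + 74 = $489.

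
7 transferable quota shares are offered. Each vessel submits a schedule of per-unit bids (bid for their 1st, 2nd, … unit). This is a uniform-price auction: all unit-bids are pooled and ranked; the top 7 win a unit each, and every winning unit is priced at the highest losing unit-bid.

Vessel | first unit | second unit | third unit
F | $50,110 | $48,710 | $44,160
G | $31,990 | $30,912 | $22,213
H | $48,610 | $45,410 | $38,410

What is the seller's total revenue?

All unit-bids, highest first — top 7: 50,110 (F-1), 48,710 (F-2), 48,610 (H-1), 45,410 (H-2), 44,160 (F-3), 38,410 (H-3), 31,990 (G-1)
The (k+1)-th unit-bid is $30,912.
Allocation: F 3, G 1, H 3. Every unit priced at $30,912.
Revenue = 7 × 30,912 = $216,384.

Total revenue: $216,384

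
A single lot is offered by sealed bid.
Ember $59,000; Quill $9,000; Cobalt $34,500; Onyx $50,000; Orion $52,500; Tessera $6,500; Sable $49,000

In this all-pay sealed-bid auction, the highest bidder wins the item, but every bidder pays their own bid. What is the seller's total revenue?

Total revenue: $260,500

All-pay sealed-bid auction: the highest bidder wins the item, but every bidder pays their own bid.
Bids ranked: 59,000 (Ember) > 52,500 (Orion) > 50,000 (Onyx) > 49,000 (Sable) > 34,500 (Cobalt) > 9,000 (Quill) > …
Every bidder forfeits their bid regardless of winning.
Revenue = 59,000 + 9,000 + 34,500 + 50,000 + 52,500 + 6,500 + 49,000 = $260,500.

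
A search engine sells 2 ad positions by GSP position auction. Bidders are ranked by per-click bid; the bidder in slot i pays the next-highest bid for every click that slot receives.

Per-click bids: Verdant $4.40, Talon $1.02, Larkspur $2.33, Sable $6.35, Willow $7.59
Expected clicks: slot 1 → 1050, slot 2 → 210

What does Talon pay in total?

Talon pays $0.00

Ranked by bid: $7.59 (Willow) > $6.35 (Sable) > $4.40 (Verdant) > …
Talon ranks below slot 2 → no slot, pays nothing.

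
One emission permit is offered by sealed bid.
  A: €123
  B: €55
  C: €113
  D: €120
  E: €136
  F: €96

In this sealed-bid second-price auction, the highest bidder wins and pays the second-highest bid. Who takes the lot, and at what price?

Bids ranked: 136 (E) > 123 (A) > 120 (D) > 113 (C) > 96 (F) > 55 (B)
E wins with the highest bid; price is set by the runner-up at €123.

E pays €123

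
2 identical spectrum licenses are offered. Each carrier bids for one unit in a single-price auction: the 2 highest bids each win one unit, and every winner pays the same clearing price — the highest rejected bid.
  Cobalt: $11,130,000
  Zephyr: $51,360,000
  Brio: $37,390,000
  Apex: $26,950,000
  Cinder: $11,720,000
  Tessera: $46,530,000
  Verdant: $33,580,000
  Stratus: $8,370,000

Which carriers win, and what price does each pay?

Zephyr, Tessera; each pays $37,390,000

Bids ranked high→low: 51,360,000 (Zephyr), 46,530,000 (Tessera), 37,390,000 (Brio), 33,580,000 (Verdant), …
The 2 highest are Zephyr, Tessera.
Clearing price = highest rejected bid = $37,390,000.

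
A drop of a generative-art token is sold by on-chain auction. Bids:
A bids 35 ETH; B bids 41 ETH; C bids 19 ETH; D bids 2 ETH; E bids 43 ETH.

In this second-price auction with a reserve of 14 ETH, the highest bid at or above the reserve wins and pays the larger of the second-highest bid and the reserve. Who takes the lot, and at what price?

E pays 41 ETH

Second-price auction with a reserve of 14 ETH: the highest bid at or above the reserve wins and pays the larger of the second-highest bid and the reserve.
Sorting bids: 43 (E) > 41 (B) > 35 (A) > 19 (C) > 2 (D)
Highest eligible bid: E at 43 ETH.
max(second-highest 41 ETH, reserve 14 ETH) = 41 ETH; the reserve does not bind.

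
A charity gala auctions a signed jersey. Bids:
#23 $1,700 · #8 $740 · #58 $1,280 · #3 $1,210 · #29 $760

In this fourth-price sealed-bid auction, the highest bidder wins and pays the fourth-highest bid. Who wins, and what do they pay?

Fourth-price sealed-bid auction: the highest bidder wins and pays the fourth-highest bid.
Bids in order: 1,700 (#23) > 1,280 (#58) > 1,210 (#3) > 760 (#29) > 740 (#8)
#23 is highest; pays the fourth-highest bid, $760.

#23 pays $760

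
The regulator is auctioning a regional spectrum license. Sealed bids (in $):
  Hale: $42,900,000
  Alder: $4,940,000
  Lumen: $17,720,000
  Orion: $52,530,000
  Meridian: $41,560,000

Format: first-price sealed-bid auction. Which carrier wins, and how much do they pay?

Bids in order: 52,530,000 (Orion) > 42,900,000 (Hale) > 41,560,000 (Meridian) > 17,720,000 (Lumen) > 4,940,000 (Alder)
Orion is highest → pays own bid, $52,530,000.

Orion pays $52,530,000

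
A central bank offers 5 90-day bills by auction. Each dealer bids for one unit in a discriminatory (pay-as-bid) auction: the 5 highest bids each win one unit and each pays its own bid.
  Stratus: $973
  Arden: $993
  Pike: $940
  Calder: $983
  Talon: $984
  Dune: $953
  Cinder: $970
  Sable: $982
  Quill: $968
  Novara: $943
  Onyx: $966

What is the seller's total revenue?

Total revenue: $4,915

Ordering the bids: 993 (Arden), 984 (Talon), 983 (Calder), 982 (Sable), 973 (Stratus), 970 (Cinder), 968 (Quill), …
The 5 highest are Arden, Talon, Calder, Sable, Stratus.
Total revenue = 993 + 984 + 983 + 982 + 973 = $4,915.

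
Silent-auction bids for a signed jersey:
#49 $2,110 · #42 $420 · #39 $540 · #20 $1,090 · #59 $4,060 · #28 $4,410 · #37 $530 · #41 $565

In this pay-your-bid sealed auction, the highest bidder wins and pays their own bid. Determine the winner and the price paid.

#28 pays $4,410

Rule: the highest bidder wins and pays their own bid.
Bids ranked: 4,410 (#28) > 4,060 (#59) > 2,110 (#49) > 1,090 (#20) > 565 (#41) > 540 (#39) > …
#28 is highest → pays own bid, $4,410.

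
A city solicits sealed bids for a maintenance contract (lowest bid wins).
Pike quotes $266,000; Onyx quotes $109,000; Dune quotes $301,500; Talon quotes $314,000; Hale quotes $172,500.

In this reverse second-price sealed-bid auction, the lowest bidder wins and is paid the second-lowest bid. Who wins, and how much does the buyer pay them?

Bids ranked: 109,000 (Onyx) < 172,500 (Hale) < 266,000 (Pike) < 301,500 (Dune) < 314,000 (Talon)
Second-price: Onyx is paid Hale's bid of $172,500.

Onyx is paid $172,500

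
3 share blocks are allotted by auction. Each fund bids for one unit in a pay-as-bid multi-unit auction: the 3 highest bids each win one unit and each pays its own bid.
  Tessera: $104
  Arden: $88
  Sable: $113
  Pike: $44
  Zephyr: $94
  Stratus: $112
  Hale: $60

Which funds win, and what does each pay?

Sable $113, Stratus $112, Tessera $104

Sorting: 113 (Sable), 112 (Stratus), 104 (Tessera), 94 (Zephyr), 88 (Arden), …
Top 3: Sable, Stratus, Tessera.
Each winner pays its own bid: Sable $113, Stratus $112, Tessera $104.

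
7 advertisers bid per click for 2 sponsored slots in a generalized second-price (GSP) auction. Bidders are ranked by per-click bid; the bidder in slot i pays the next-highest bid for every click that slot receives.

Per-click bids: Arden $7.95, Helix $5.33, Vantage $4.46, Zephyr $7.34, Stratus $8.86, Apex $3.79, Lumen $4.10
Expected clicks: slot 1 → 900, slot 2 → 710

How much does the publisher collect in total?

Per-click bids in order: $8.86 (Stratus) > $7.95 (Arden) > $7.34 (Zephyr) > …
Slot 1: Stratus pays $7.95 × 900 = $7155.00
Slot 2: Arden pays $7.34 × 710 = $5211.40
Total = $12366.40

Total revenue: $12366.40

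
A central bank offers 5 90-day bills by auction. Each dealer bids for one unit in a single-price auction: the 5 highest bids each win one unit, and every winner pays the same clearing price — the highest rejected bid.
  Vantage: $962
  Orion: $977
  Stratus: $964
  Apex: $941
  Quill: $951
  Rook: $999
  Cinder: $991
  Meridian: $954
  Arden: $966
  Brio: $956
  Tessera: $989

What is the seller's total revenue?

Ordering the bids: 999 (Rook), 991 (Cinder), 989 (Tessera), 977 (Orion), 966 (Arden), 964 (Stratus), 962 (Vantage), …
The 5 highest are Rook, Cinder, Tessera, Orion, Arden.
Clearing price = highest rejected bid = $964.
Total revenue = 5 × $964 = $4,820.

Total revenue: $4,820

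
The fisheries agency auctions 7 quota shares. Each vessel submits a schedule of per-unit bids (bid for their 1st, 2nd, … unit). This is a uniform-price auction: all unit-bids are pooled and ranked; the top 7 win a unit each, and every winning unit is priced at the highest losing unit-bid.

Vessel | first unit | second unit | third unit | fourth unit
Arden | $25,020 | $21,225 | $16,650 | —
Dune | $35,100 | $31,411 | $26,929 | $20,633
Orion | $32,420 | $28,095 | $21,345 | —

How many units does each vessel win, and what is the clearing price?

Arden 1, Dune 3, Orion 3; clearing price $21,225

Merging the schedules and taking the best 7: 35,100 (Dune-1), 32,420 (Orion-1), 31,411 (Dune-2), 28,095 (Orion-2), 26,929 (Dune-3), 25,020 (Arden-1), 21,345 (Orion-3)
The (k+1)-th unit-bid is $21,225.
Allocation: Arden 1, Dune 3, Orion 3.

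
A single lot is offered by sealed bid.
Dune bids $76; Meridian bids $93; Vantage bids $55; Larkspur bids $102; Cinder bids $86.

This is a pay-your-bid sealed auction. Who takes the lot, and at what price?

Larkspur pays $102

Bids in order: 102 (Larkspur) > 93 (Meridian) > 86 (Cinder) > 76 (Dune) > 55 (Vantage)
Larkspur has the highest bid and pays exactly that: $102.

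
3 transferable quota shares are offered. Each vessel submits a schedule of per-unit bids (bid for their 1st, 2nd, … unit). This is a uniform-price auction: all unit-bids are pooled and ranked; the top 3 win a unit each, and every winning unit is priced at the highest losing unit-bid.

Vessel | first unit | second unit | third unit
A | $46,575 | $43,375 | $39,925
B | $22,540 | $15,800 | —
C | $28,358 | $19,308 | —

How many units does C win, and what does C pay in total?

C: 0 units, pays $0

All unit-bids, highest first — top 3: 46,575 (A-1), 43,375 (A-2), 39,925 (A-3)
Highest rejected unit-bid = $28,358.
C wins 0 unit(s) at $28,358 each.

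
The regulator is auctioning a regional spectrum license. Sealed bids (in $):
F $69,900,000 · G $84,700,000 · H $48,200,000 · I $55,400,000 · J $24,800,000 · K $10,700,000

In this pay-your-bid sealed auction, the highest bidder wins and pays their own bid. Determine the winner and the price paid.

Pay-your-bid sealed auction: the highest bidder wins and pays their own bid.
Bids ranked: 84,700,000 (G) > 69,900,000 (F) > 55,400,000 (I) > 48,200,000 (H) > 24,800,000 (J) > 10,700,000 (K)
G is highest → pays own bid, $84,700,000.

G pays $84,700,000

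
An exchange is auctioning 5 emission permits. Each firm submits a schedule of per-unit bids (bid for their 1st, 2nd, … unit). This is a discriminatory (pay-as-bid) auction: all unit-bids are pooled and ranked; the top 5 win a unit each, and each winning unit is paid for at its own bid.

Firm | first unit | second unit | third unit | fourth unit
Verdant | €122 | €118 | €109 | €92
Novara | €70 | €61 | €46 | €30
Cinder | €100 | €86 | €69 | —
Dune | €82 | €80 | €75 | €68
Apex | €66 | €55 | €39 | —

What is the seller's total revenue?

All unit-bids, highest first — top 5: 122 (Verdant-1), 118 (Verdant-2), 109 (Verdant-3), 100 (Cinder-1), 92 (Verdant-4)
Next rejected bid: €86 (not a price — pay-as-bid).
Each winning unit pays its own bid.
Revenue = 122 + 118 + 109 + 100 + 92 = €541.

Total revenue: €541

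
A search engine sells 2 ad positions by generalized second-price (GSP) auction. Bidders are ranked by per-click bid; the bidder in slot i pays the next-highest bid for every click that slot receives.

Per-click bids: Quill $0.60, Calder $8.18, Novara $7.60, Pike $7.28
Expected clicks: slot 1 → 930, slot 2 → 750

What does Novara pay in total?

Novara pays $5460.00

Sorting advertisers: $8.18 (Calder) > $7.60 (Novara) > $7.28 (Pike) > …
Novara holds slot 2 → pays next bid $7.28 × 750 clicks = $5460.00.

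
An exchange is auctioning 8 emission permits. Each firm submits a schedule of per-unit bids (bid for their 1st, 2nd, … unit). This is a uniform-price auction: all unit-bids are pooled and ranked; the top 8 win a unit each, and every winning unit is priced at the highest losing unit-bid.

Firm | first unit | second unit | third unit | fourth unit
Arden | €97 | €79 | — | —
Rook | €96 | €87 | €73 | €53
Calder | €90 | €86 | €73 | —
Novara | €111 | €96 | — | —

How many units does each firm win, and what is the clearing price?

Arden 2, Calder 2, Novara 2, Rook 2; clearing price €73

Merging the schedules and taking the best 8: 111 (Novara-1), 97 (Arden-1), 96 (Rook-1), 96 (Novara-2), 90 (Calder-1), 87 (Rook-2), 86 (Calder-2), 79 (Arden-2)
Highest rejected unit-bid = €73.
Allocation: Arden 2, Calder 2, Novara 2, Rook 2.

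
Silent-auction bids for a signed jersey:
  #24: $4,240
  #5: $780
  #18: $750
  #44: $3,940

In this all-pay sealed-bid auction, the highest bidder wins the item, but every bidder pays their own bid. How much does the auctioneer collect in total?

Total revenue: $9,710

Bids ranked: 4,240 (#24) > 3,940 (#44) > 780 (#5) > 750 (#18)
#24 wins with the top bid; all bids are sunk regardless.
Every bidder forfeits their bid regardless of winning.
Revenue = 4,240 + 780 + 750 + 3,940 = $9,710.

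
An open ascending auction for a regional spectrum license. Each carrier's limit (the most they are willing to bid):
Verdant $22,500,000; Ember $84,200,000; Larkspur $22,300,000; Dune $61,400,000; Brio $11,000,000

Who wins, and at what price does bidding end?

Ember wins at $61,400,000

Sorting limits: 84,200,000 (Ember) > 61,400,000 (Dune) > 22,500,000 (Verdant) > 22,300,000 (Larkspur) > 11,000,000 (Brio)
Bidding ends when Dune exits at $61,400,000; Ember takes it.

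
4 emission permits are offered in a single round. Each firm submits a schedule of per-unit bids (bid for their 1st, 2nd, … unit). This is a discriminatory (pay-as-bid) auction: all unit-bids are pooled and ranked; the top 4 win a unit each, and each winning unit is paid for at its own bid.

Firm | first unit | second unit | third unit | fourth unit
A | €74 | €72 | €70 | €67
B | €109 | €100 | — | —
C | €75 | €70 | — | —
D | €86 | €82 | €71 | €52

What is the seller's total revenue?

Total revenue: €377

All unit-bids, highest first — top 4: 109 (B-1), 100 (B-2), 86 (D-1), 82 (D-2)
Next rejected bid: €75 (not a price — pay-as-bid).
Each winning unit pays its own bid.
Revenue = 109 + 100 + 86 + 82 = €377.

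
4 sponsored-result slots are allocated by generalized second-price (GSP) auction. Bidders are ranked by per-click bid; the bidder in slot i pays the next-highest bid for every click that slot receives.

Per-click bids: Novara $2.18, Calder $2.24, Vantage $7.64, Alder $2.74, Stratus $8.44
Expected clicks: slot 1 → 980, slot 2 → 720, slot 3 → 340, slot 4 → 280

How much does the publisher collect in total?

Total revenue: $10832.00

Per-click bids in order: $8.44 (Stratus) > $7.64 (Vantage) > $2.74 (Alder) > $2.24 (Calder) > $2.18 (Novara)
Slot 1: Stratus pays $7.64 × 980 = $7487.20
Slot 2: Vantage pays $2.74 × 720 = $1972.80
Slot 3: Alder pays $2.24 × 340 = $761.60
Slot 4: Calder pays $2.18 × 280 = $610.40
Total = $10832.00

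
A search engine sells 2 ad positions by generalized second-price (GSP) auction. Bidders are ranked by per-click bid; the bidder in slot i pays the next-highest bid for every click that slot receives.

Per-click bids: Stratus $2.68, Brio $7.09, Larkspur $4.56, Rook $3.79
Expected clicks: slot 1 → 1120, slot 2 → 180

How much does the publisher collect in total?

Total revenue: $5789.40

Sorting advertisers: $7.09 (Brio) > $4.56 (Larkspur) > $3.79 (Rook) > …
Slot 1: Brio pays $4.56 × 1120 = $5107.20
Slot 2: Larkspur pays $3.79 × 180 = $682.20
Total = $5789.40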